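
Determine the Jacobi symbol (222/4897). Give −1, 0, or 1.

Pull out 2: since 4897 ≡ 1 (mod 8), (2/4897) = +1.
Reciprocity: 111 ≡ 3 and 4897 ≡ 1 (mod 4), so (111/4897) = +(4897/111).
Reduce top mod 111: now compute (13/111).
Reciprocity: 13 ≡ 1 and 111 ≡ 3 (mod 4), so (13/111) = +(111/13).
Reduce top mod 13: now compute (7/13).
Reciprocity: 7 ≡ 3 and 13 ≡ 1 (mod 4), so (7/13) = +(13/7).
Reduce top mod 7: now compute (6/7).
Pull out 2: since 7 ≡ 7 (mod 8), (2/7) = +1.
Reciprocity: 3 ≡ 3 and 7 ≡ 3 (mod 4), so (3/7) = −(7/3).
Reduce top mod 3: now compute (1/3).
Reached (1/3) = 1. Collecting the sign flips along the way, the symbol is -1.

-1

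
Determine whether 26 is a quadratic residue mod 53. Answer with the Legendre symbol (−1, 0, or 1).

Euler's criterion: (26/53) ≡ 26^26 (mod 53).
26^2 ≡ 40 (mod 53)
26^4 ≡ 10 (mod 53)
26^8 ≡ 47 (mod 53)
26^16 ≡ 36 (mod 53)
26^26 = 26^(16+8+2) ≡ 52 (mod 53).
Result is 52 ≡ −1, so (26/53) = −1.

-1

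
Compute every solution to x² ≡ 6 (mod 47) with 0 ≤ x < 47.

10, 37

Since 47 ≡ 3 (mod 4), a square root of 6 is 6^((47+1)/4) = 6^12 mod 47.
Repeated squaring: 6^2≡36, 6^4≡27, 6^8≡24 (mod 47).
6^12 = 6^(8+4) ≡ 37 (mod 47).
Check: 37² = 1369 ≡ 6 (mod 47). The two roots are 10 and 37.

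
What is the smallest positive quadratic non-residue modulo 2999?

17

(2/2999) = +1, so 2 is a residue.
(3/2999) = +1, so 3 is a residue.
(4/2999) = +1, so 4 is a residue.
(5/2999) = +1, so 5 is a residue.
(6/2999) = +1, so 6 is a residue.
(7/2999) = +1, so 7 is a residue.
(8/2999) = +1, so 8 is a residue.
(9/2999) = +1, so 9 is a residue.
(10/2999) = +1, so 10 is a residue.
(11/2999) = +1, so 11 is a residue.
(12/2999) = +1, so 12 is a residue.
(13/2999) = +1, so 13 is a residue.
(14/2999) = +1, so 14 is a residue.
(15/2999) = +1, so 15 is a residue.
(16/2999) = +1, so 16 is a residue.
(17/2999) = −1, so 17 is the smallest positive non-residue mod 2999.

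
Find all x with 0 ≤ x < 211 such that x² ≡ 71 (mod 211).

55, 156

Since 211 ≡ 3 (mod 4), a square root of 71 is 71^((211+1)/4) = 71^53 mod 211.
Repeated squaring: 71^2≡188, 71^4≡107, 71^8≡55, 71^16≡71, 71^32≡188 (mod 211).
71^53 = 71^(32+16+4+1) ≡ 55 (mod 211).
Check: 55² = 3025 ≡ 71 (mod 211). The two roots are 55 and 156.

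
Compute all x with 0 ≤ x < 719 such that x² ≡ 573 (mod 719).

309, 410

Since 719 ≡ 3 (mod 4), a square root of 573 is 573^((719+1)/4) = 573^180 mod 719.
Repeated squaring: 573^2≡465, 573^4≡525, 573^8≡248, 573^16≡389, 573^32≡331, 573^64≡273, 573^128≡472 (mod 719).
573^180 = 573^(128+32+16+4) ≡ 309 (mod 719).
Check: 309² = 95481 ≡ 573 (mod 719). The two roots are 309 and 410.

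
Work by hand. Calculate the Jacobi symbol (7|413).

0

Reciprocity: 7 ≡ 3 and 413 ≡ 1 (mod 4), so (7/413) = +(413/7).
Reduce top mod 7: now compute (0/7).
Top reduces to 0: gcd > 1, so the symbol is 0.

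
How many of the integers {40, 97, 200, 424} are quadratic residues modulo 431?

(40/431) = +1 → QR.
(97/431) = +1 → QR.
(200/431) = +1 → QR.
(424/431) = +1 → QR.
Total quadratic residues among the 4: 4.

4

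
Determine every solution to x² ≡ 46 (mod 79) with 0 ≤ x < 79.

Since 79 ≡ 3 (mod 4), a square root of 46 is 46^((79+1)/4) = 46^20 mod 79.
Repeated squaring: 46^2≡62, 46^4≡52, 46^8≡18, 46^16≡8 (mod 79).
46^20 = 46^(16+4) ≡ 21 (mod 79).
Check: 21² = 441 ≡ 46 (mod 79). The two roots are 21 and 58.

21, 58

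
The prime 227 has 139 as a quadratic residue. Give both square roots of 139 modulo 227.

65, 162

Since 227 ≡ 3 (mod 4), a square root of 139 is 139^((227+1)/4) = 139^57 mod 227.
Repeated squaring: 139^2≡26, 139^4≡222, 139^8≡25, 139^16≡171, 139^32≡185 (mod 227).
139^57 = 139^(32+16+8+1) ≡ 65 (mod 227).
Check: 65² = 4225 ≡ 139 (mod 227). The two roots are 65 and 162.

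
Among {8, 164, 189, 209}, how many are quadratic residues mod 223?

(8/223) = +1 → QR.
(164/223) = +1 → QR.
(189/223) = -1 → non-residue.
(209/223) = -1 → non-residue.
Total quadratic residues among the 4: 2.

2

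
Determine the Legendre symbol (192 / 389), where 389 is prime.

Euler's criterion: (192/389) ≡ 192^194 (mod 389).
192^2 ≡ 298 (mod 389)
192^4 ≡ 112 (mod 389)
192^8 ≡ 96 (mod 389)
192^16 ≡ 269 (mod 389)
192^32 ≡ 7 (mod 389)
192^64 ≡ 49 (mod 389)
192^128 ≡ 67 (mod 389)
192^194 = 192^(128+64+2) ≡ 388 (mod 389).
Result is 388 ≡ −1, so (192/389) = −1.

-1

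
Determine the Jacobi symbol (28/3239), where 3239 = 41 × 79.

Pull out 2^2: since 3239 ≡ 7 (mod 8), (2/3239) = +1, so (2/3239)^2 = +1.
Reciprocity: 7 ≡ 3 and 3239 ≡ 3 (mod 4), so (7/3239) = −(3239/7).
Reduce top mod 7: now compute (5/7).
Reciprocity: 5 ≡ 1 and 7 ≡ 3 (mod 4), so (5/7) = +(7/5).
Reduce top mod 5: now compute (2/5).
Pull out 2: since 5 ≡ 5 (mod 8), (2/5) = -1.
Reached (1/5) = 1. Collecting the sign flips along the way, the symbol is +1.

1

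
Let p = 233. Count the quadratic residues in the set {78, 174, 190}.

0

(78/233) = -1 → non-residue.
(174/233) = -1 → non-residue.
(190/233) = -1 → non-residue.
Total quadratic residues among the 3: 0.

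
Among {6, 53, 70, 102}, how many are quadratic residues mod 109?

1

(6/109) = -1 → non-residue.
(53/109) = -1 → non-residue.
(70/109) = -1 → non-residue.
(102/109) = +1 → QR.
Total quadratic residues among the 4: 1.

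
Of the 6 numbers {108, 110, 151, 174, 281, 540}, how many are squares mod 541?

(108/541) = +1 → QR.
(110/541) = +1 → QR.
(151/541) = +1 → QR.
(174/541) = +1 → QR.
(281/541) = -1 → non-residue.
(540/541) = +1 → QR.
Total quadratic residues among the 6: 5.

5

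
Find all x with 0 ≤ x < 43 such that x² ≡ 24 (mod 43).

14, 29

Since 43 ≡ 3 (mod 4), a square root of 24 is 24^((43+1)/4) = 24^11 mod 43.
Repeated squaring: 24^2≡17, 24^4≡31, 24^8≡15 (mod 43).
24^11 = 24^(8+2+1) ≡ 14 (mod 43).
Check: 14² = 196 ≡ 24 (mod 43). The two roots are 14 and 29.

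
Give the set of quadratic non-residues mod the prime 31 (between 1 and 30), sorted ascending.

Square k = 1,…,15 (k and 31−k give the same square):
1²=1, 2²=4, 3²=9, 4²=16, 5²=25, 6²≡5, 7²≡18, 8²≡2, 9²≡19, 10²≡7, 11²≡28, 12²≡20, 13²≡14, 14²≡10, 15²≡8 (mod 31).
The residues are {1, 2, 4, 5, 7, 8, 9, 10, 14, 16, 18, 19, 20, 25, 28}; the non-residues are the remaining 15 nonzero classes.

3 6 11 12 13 15 17 21 22 23 24 26 27 29 30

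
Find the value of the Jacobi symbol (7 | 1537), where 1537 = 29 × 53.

1

Reciprocity: 7 ≡ 3 and 1537 ≡ 1 (mod 4), so (7/1537) = +(1537/7).
Reduce top mod 7: now compute (4/7).
Pull out 2^2: since 7 ≡ 7 (mod 8), (2/7) = +1, so (2/7)^2 = +1.
Reached (1/7) = 1. Collecting the sign flips along the way, the symbol is +1.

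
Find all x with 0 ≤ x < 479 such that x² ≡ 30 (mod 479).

120, 359

Since 479 ≡ 3 (mod 4), a square root of 30 is 30^((479+1)/4) = 30^120 mod 479.
Repeated squaring: 30^2≡421, 30^4≡11, 30^8≡121, 30^16≡271, 30^32≡154, 30^64≡245 (mod 479).
30^120 = 30^(64+32+16+8) ≡ 120 (mod 479).
Check: 120² = 14400 ≡ 30 (mod 479). The two roots are 120 and 359.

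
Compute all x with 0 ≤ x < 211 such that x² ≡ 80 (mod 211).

49, 162

Since 211 ≡ 3 (mod 4), a square root of 80 is 80^((211+1)/4) = 80^53 mod 211.
Repeated squaring: 80^2≡70, 80^4≡47, 80^8≡99, 80^16≡95, 80^32≡163 (mod 211).
80^53 = 80^(32+16+4+1) ≡ 49 (mod 211).
Check: 49² = 2401 ≡ 80 (mod 211). The two roots are 49 and 162.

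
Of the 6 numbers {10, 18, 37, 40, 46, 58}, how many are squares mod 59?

(10/59) = -1 → non-residue.
(18/59) = -1 → non-residue.
(37/59) = -1 → non-residue.
(40/59) = -1 → non-residue.
(46/59) = +1 → QR.
(58/59) = -1 → non-residue.
Total quadratic residues among the 6: 1.

1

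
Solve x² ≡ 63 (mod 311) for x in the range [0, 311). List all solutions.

109, 202

Since 311 ≡ 3 (mod 4), a square root of 63 is 63^((311+1)/4) = 63^78 mod 311.
Repeated squaring: 63^2≡237, 63^4≡189, 63^8≡267, 63^16≡70, 63^32≡235, 63^64≡178 (mod 311).
63^78 = 63^(64+8+4+2) ≡ 109 (mod 311).
Check: 109² = 11881 ≡ 63 (mod 311). The two roots are 109 and 202.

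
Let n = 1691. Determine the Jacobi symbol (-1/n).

First reduce: -1 ≡ 1690 (mod 1691).
Pull out 2: since 1691 ≡ 3 (mod 8), (2/1691) = -1.
Reciprocity: 845 ≡ 1 and 1691 ≡ 3 (mod 4), so (845/1691) = +(1691/845).
Reduce top mod 845: now compute (1/845).
Reached (1/845) = 1. Collecting the sign flips along the way, the symbol is -1.

-1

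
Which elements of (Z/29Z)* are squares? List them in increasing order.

1, 4, 5, 6, 7, 9, 13, 16, 20, 22, 23, 24, 25, 28

Square k = 1,…,14 (k and 29−k give the same square):
1²=1, 2²=4, 3²=9, 4²=16, 5²=25, 6²≡7, 7²≡20, 8²≡6, 9²≡23, 10²≡13, 11²≡5, 12²≡28, 13²≡24, 14²≡22 (mod 29).
So the quadratic residues mod 29 are {1, 4, 5, 6, 7, 9, 13, 16, 20, 22, 23, 24, 25, 28}.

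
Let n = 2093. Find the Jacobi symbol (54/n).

Pull out 2: since 2093 ≡ 5 (mod 8), (2/2093) = -1.
Reciprocity: 27 ≡ 3 and 2093 ≡ 1 (mod 4), so (27/2093) = +(2093/27).
Reduce top mod 27: now compute (14/27).
Pull out 2: since 27 ≡ 3 (mod 8), (2/27) = -1.
Reciprocity: 7 ≡ 3 and 27 ≡ 3 (mod 4), so (7/27) = −(27/7).
Reduce top mod 7: now compute (6/7).
Pull out 2: since 7 ≡ 7 (mod 8), (2/7) = +1.
Reciprocity: 3 ≡ 3 and 7 ≡ 3 (mod 4), so (3/7) = −(7/3).
Reduce top mod 3: now compute (1/3).
Reached (1/3) = 1. Collecting the sign flips along the way, the symbol is +1.

1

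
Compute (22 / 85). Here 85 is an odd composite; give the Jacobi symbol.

Pull out 2: since 85 ≡ 5 (mod 8), (2/85) = -1.
Reciprocity: 11 ≡ 3 and 85 ≡ 1 (mod 4), so (11/85) = +(85/11).
Reduce top mod 11: now compute (8/11).
Pull out 2^3: since 11 ≡ 3 (mod 8), (2/11) = -1, so (2/11)^3 = -1.
Reached (1/11) = 1. Collecting the sign flips along the way, the symbol is +1.

1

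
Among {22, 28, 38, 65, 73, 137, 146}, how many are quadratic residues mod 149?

(22/149) = +1 → QR.
(28/149) = +1 → QR.
(38/149) = -1 → non-residue.
(65/149) = -1 → non-residue.
(73/149) = +1 → QR.
(137/149) = -1 → non-residue.
(146/149) = -1 → non-residue.
Total quadratic residues among the 7: 3.

3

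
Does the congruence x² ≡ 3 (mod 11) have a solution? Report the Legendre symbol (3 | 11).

Reciprocity: 3 ≡ 3 and 11 ≡ 3 (mod 4), so (3/11) = −(11/3).
Reduce top mod 3: now compute (2/3).
Pull out 2: since 3 ≡ 3 (mod 8), (2/3) = -1.
Reached (1/3) = 1. Collecting the sign flips along the way, the symbol is +1.

1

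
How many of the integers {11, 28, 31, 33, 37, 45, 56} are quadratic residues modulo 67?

3

(11/67) = -1 → non-residue.
(28/67) = -1 → non-residue.
(31/67) = -1 → non-residue.
(33/67) = +1 → QR.
(37/67) = +1 → QR.
(45/67) = -1 → non-residue.
(56/67) = +1 → QR.
Total quadratic residues among the 7: 3.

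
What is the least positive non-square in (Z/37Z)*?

(2/37) = −1, so 2 is the smallest positive non-residue mod 37.

2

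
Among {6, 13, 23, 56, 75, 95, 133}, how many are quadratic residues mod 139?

(6/139) = +1 → QR.
(13/139) = +1 → QR.
(23/139) = -1 → non-residue.
(56/139) = -1 → non-residue.
(75/139) = -1 → non-residue.
(95/139) = -1 → non-residue.
(133/139) = -1 → non-residue.
Total quadratic residues among the 7: 2.

2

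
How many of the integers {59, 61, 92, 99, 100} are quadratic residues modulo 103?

4

(59/103) = +1 → QR.
(61/103) = +1 → QR.
(92/103) = +1 → QR.
(99/103) = -1 → non-residue.
(100/103) = +1 → QR.
Total quadratic residues among the 5: 4.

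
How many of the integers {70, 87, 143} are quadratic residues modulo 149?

1

(70/149) = -1 → non-residue.
(87/149) = -1 → non-residue.
(143/149) = +1 → QR.
Total quadratic residues among the 3: 1.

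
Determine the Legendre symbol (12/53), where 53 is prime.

-1

Pull out 2^2: since 53 ≡ 5 (mod 8), (2/53) = -1, so (2/53)^2 = +1.
Reciprocity: 3 ≡ 3 and 53 ≡ 1 (mod 4), so (3/53) = +(53/3).
Reduce top mod 3: now compute (2/3).
Pull out 2: since 3 ≡ 3 (mod 8), (2/3) = -1.
Reached (1/3) = 1. Collecting the sign flips along the way, the symbol is -1.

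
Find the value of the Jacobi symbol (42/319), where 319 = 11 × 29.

1

Pull out 2: since 319 ≡ 7 (mod 8), (2/319) = +1.
Reciprocity: 21 ≡ 1 and 319 ≡ 3 (mod 4), so (21/319) = +(319/21).
Reduce top mod 21: now compute (4/21).
Pull out 2^2: since 21 ≡ 5 (mod 8), (2/21) = -1, so (2/21)^2 = +1.
Reached (1/21) = 1. Collecting the sign flips along the way, the symbol is +1.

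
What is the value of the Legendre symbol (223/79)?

First reduce: 223 ≡ 65 (mod 79).
Reciprocity: 65 ≡ 1 and 79 ≡ 3 (mod 4), so (65/79) = +(79/65).
Reduce top mod 65: now compute (14/65).
Pull out 2: since 65 ≡ 1 (mod 8), (2/65) = +1.
Reciprocity: 7 ≡ 3 and 65 ≡ 1 (mod 4), so (7/65) = +(65/7).
Reduce top mod 7: now compute (2/7).
Pull out 2: since 7 ≡ 7 (mod 8), (2/7) = +1.
Reached (1/7) = 1. Collecting the sign flips along the way, the symbol is +1.

1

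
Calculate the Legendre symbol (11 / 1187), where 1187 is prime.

Euler's criterion: (11/1187) ≡ 11^593 (mod 1187).
11^2 ≡ 121 (mod 1187)
11^4 ≡ 397 (mod 1187)
11^8 ≡ 925 (mod 1187)
11^16 ≡ 985 (mod 1187)
11^32 ≡ 446 (mod 1187)
11^64 ≡ 687 (mod 1187)
11^128 ≡ 730 (mod 1187)
11^256 ≡ 1124 (mod 1187)
11^512 ≡ 408 (mod 1187)
11^593 = 11^(512+64+16+1) ≡ 1 (mod 1187).
Result is 1, so (11/1187) = 1.

1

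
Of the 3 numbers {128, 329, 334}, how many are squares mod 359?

(128/359) = +1 → QR.
(329/359) = -1 → non-residue.
(334/359) = -1 → non-residue.
Total quadratic residues among the 3: 1.

1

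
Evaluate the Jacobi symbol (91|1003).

1

Reciprocity: 91 ≡ 3 and 1003 ≡ 3 (mod 4), so (91/1003) = −(1003/91).
Reduce top mod 91: now compute (2/91).
Pull out 2: since 91 ≡ 3 (mod 8), (2/91) = -1.
Reached (1/91) = 1. Collecting the sign flips along the way, the symbol is +1.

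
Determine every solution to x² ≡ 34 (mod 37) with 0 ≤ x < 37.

37 ≡ 1 (mod 4), so we find a root by search.
Trying successive values, 16² = 256 ≡ 34 (mod 37). The other root is 37 − 16 = 21.

16, 21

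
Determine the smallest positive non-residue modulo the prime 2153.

3

(2/2153) = +1, so 2 is a residue.
(3/2153) = −1, so 3 is the smallest positive non-residue mod 2153.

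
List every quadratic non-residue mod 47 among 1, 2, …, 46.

Square k = 1,…,23 (k and 47−k give the same square):
1²=1, 2²=4, 3²=9, 4²=16, 5²=25, 6²=36, 7²≡2, 8²≡17, 9²≡34, 10²≡6, 11²≡27, 12²≡3, 13²≡28, 14²≡8, 15²≡37, 16²≡21, 17²≡7, 18²≡42, 19²≡32, 20²≡24, 21²≡18, 22²≡14, 23²≡12 (mod 47).
The residues are {1, 2, 3, 4, 6, 7, 8, 9, 12, 14, 16, 17, 18, 21, 24, 25, 27, 28, 32, 34, 36, 37, 42}; the non-residues are the remaining 23 nonzero classes.

5,10,11,13,15,19,20,22,23,26,29,30,31,33,35,38,39,40,41,43,44,45,46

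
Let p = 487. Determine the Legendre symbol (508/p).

Euler's criterion: (508/487) ≡ 21^243 (mod 487).
21^2 ≡ 441 (mod 487)
21^4 ≡ 168 (mod 487)
21^8 ≡ 465 (mod 487)
21^16 ≡ 484 (mod 487)
21^32 ≡ 9 (mod 487)
21^64 ≡ 81 (mod 487)
21^128 ≡ 230 (mod 487)
21^243 = 21^(128+64+32+16+2+1) ≡ 1 (mod 487).
Result is 1, so (508/487) = 1.

1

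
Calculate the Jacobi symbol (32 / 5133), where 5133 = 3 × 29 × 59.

-1

Pull out 2^5: since 5133 ≡ 5 (mod 8), (2/5133) = -1, so (2/5133)^5 = -1.
Reached (1/5133) = 1. Collecting the sign flips along the way, the symbol is -1.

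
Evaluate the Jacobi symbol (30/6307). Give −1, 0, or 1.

-1

Pull out 2: since 6307 ≡ 3 (mod 8), (2/6307) = -1.
Reciprocity: 15 ≡ 3 and 6307 ≡ 3 (mod 4), so (15/6307) = −(6307/15).
Reduce top mod 15: now compute (7/15).
Reciprocity: 7 ≡ 3 and 15 ≡ 3 (mod 4), so (7/15) = −(15/7).
Reduce top mod 7: now compute (1/7).
Reached (1/7) = 1. Collecting the sign flips along the way, the symbol is -1.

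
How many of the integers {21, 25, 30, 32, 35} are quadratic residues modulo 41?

(21/41) = +1 → QR.
(25/41) = +1 → QR.
(30/41) = -1 → non-residue.
(32/41) = +1 → QR.
(35/41) = -1 → non-residue.
Total quadratic residues among the 5: 3.

3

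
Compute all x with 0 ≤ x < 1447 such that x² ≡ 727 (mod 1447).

97, 1350

Since 1447 ≡ 3 (mod 4), a square root of 727 is 727^((1447+1)/4) = 727^362 mod 1447.
Repeated squaring: 727^2≡374, 727^4≡964, 727^8≡322, 727^16≡947, 727^32≡1116, 727^64≡1036, 727^128≡1069, 727^256≡1078 (mod 1447).
727^362 = 727^(256+64+32+8+2) ≡ 97 (mod 1447).
Check: 97² = 9409 ≡ 727 (mod 1447). The two roots are 97 and 1350.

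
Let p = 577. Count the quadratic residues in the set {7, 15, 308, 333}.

0

(7/577) = -1 → non-residue.
(15/577) = -1 → non-residue.
(308/577) = -1 → non-residue.
(333/577) = -1 → non-residue.
Total quadratic residues among the 4: 0.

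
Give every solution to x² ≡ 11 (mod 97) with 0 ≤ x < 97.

37, 60

97 ≡ 1 (mod 4), so we find a root by search.
Trying successive values, 37² = 1369 ≡ 11 (mod 97). The other root is 97 − 37 = 60.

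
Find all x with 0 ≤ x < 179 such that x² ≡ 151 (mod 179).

35, 144

Since 179 ≡ 3 (mod 4), a square root of 151 is 151^((179+1)/4) = 151^45 mod 179.
Repeated squaring: 151^2≡68, 151^4≡149, 151^8≡5, 151^16≡25, 151^32≡88 (mod 179).
151^45 = 151^(32+8+4+1) ≡ 144 (mod 179).
Check: 144² = 20736 ≡ 151 (mod 179). The two roots are 35 and 144.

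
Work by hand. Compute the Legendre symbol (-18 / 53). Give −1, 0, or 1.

First reduce: -18 ≡ 35 (mod 53).
Reciprocity: 35 ≡ 3 and 53 ≡ 1 (mod 4), so (35/53) = +(53/35).
Reduce top mod 35: now compute (18/35).
Pull out 2: since 35 ≡ 3 (mod 8), (2/35) = -1.
Reciprocity: 9 ≡ 1 and 35 ≡ 3 (mod 4), so (9/35) = +(35/9).
Reduce top mod 9: now compute (8/9).
Pull out 2^3: since 9 ≡ 1 (mod 8), (2/9) = +1, so (2/9)^3 = +1.
Reached (1/9) = 1. Collecting the sign flips along the way, the symbol is -1.

-1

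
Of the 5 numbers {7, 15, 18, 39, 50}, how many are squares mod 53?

2

(7/53) = +1 → QR.
(15/53) = +1 → QR.
(18/53) = -1 → non-residue.
(39/53) = -1 → non-residue.
(50/53) = -1 → non-residue.
Total quadratic residues among the 5: 2.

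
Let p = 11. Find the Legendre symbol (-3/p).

Euler's criterion: (-3/11) ≡ 8^5 (mod 11).
8^2 ≡ 9 (mod 11)
8^4 ≡ 4 (mod 11)
8^5 = 8^(4+1) ≡ 10 (mod 11).
Result is 10 ≡ −1, so (-3/11) = −1.

-1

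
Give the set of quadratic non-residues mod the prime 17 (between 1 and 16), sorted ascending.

Square k = 1,…,8 (k and 17−k give the same square):
1²=1, 2²=4, 3²=9, 4²=16, 5²≡8, 6²≡2, 7²≡15, 8²≡13 (mod 17).
The residues are {1, 2, 4, 8, 9, 13, 15, 16}; the non-residues are the remaining 8 nonzero classes.

3 5 6 7 10 11 12 14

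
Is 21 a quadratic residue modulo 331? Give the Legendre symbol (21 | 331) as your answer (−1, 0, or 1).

Euler's criterion: (21/331) ≡ 21^165 (mod 331).
21^2 ≡ 110 (mod 331)
21^4 ≡ 184 (mod 331)
21^8 ≡ 94 (mod 331)
21^16 ≡ 230 (mod 331)
21^32 ≡ 271 (mod 331)
21^64 ≡ 290 (mod 331)
21^128 ≡ 26 (mod 331)
21^165 = 21^(128+32+4+1) ≡ 1 (mod 331).
Result is 1, so (21/331) = 1.

1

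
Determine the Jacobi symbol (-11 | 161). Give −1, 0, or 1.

-1

First reduce: -11 ≡ 150 (mod 161).
Pull out 2: since 161 ≡ 1 (mod 8), (2/161) = +1.
Reciprocity: 75 ≡ 3 and 161 ≡ 1 (mod 4), so (75/161) = +(161/75).
Reduce top mod 75: now compute (11/75).
Reciprocity: 11 ≡ 3 and 75 ≡ 3 (mod 4), so (11/75) = −(75/11).
Reduce top mod 11: now compute (9/11).
Reciprocity: 9 ≡ 1 and 11 ≡ 3 (mod 4), so (9/11) = +(11/9).
Reduce top mod 9: now compute (2/9).
Pull out 2: since 9 ≡ 1 (mod 8), (2/9) = +1.
Reached (1/9) = 1. Collecting the sign flips along the way, the symbol is -1.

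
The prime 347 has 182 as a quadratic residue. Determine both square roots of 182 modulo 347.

23, 324

Since 347 ≡ 3 (mod 4), a square root of 182 is 182^((347+1)/4) = 182^87 mod 347.
Repeated squaring: 182^2≡159, 182^4≡297, 182^8≡71, 182^16≡183, 182^32≡177, 182^64≡99 (mod 347).
182^87 = 182^(64+16+4+2+1) ≡ 324 (mod 347).
Check: 324² = 104976 ≡ 182 (mod 347). The two roots are 23 and 324.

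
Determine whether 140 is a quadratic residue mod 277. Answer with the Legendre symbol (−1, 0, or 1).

-1

Euler's criterion: (140/277) ≡ 140^138 (mod 277).
140^2 ≡ 210 (mod 277)
140^4 ≡ 57 (mod 277)
140^8 ≡ 202 (mod 277)
140^16 ≡ 85 (mod 277)
140^32 ≡ 23 (mod 277)
140^64 ≡ 252 (mod 277)
140^128 ≡ 71 (mod 277)
140^138 = 140^(128+8+2) ≡ 276 (mod 277).
Result is 276 ≡ −1, so (140/277) = −1.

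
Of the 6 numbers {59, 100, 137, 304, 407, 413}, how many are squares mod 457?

(59/457) = -1 → non-residue.
(100/457) = +1 → QR.
(137/457) = -1 → non-residue.
(304/457) = +1 → QR.
(407/457) = +1 → QR.
(413/457) = -1 → non-residue.
Total quadratic residues among the 6: 3.

3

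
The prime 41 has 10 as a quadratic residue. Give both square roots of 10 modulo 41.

41 ≡ 1 (mod 4), so we find a root by search.
Trying successive values, 16² = 256 ≡ 10 (mod 41). The other root is 41 − 16 = 25.

16, 25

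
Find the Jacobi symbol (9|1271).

Reciprocity: 9 ≡ 1 and 1271 ≡ 3 (mod 4), so (9/1271) = +(1271/9).
Reduce top mod 9: now compute (2/9).
Pull out 2: since 9 ≡ 1 (mod 8), (2/9) = +1.
Reached (1/9) = 1. Collecting the sign flips along the way, the symbol is +1.

1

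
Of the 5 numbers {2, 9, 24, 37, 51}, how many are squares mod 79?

(2/79) = +1 → QR.
(9/79) = +1 → QR.
(24/79) = -1 → non-residue.
(37/79) = -1 → non-residue.
(51/79) = +1 → QR.
Total quadratic residues among the 5: 3.

3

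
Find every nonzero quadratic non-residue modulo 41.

Square k = 1,…,20 (k and 41−k give the same square):
1²=1, 2²=4, 3²=9, 4²=16, 5²=25, 6²=36, 7²≡8, 8²≡23, 9²≡40, 10²≡18, 11²≡39, 12²≡21, 13²≡5, 14²≡32, 15²≡20, 16²≡10, 17²≡2, 18²≡37, 19²≡33, 20²≡31 (mod 41).
The residues are {1, 2, 4, 5, 8, 9, 10, 16, 18, 20, 21, 23, 25, 31, 32, 33, 36, 37, 39, 40}; the non-residues are the remaining 20 nonzero classes.

3, 6, 7, 11, 12, 13, 14, 15, 17, 19, 22, 24, 26, 27, 28, 29, 30, 34, 35, 38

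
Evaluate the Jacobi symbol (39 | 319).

1

Reciprocity: 39 ≡ 3 and 319 ≡ 3 (mod 4), so (39/319) = −(319/39).
Reduce top mod 39: now compute (7/39).
Reciprocity: 7 ≡ 3 and 39 ≡ 3 (mod 4), so (7/39) = −(39/7).
Reduce top mod 7: now compute (4/7).
Pull out 2^2: since 7 ≡ 7 (mod 8), (2/7) = +1, so (2/7)^2 = +1.
Reached (1/7) = 1. Collecting the sign flips along the way, the symbol is +1.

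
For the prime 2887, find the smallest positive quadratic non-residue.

(2/2887) = +1, so 2 is a residue.
(3/2887) = −1, so 3 is the smallest positive non-residue mod 2887.

3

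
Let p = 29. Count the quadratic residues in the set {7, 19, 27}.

1

(7/29) = +1 → QR.
(19/29) = -1 → non-residue.
(27/29) = -1 → non-residue.
Total quadratic residues among the 3: 1.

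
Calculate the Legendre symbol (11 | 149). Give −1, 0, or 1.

Euler's criterion: (11/149) ≡ 11^74 (mod 149).
11^2 ≡ 121 (mod 149)
11^4 ≡ 39 (mod 149)
11^8 ≡ 31 (mod 149)
11^16 ≡ 67 (mod 149)
11^32 ≡ 19 (mod 149)
11^64 ≡ 63 (mod 149)
11^74 = 11^(64+8+2) ≡ 148 (mod 149).
Result is 148 ≡ −1, so (11/149) = −1.

-1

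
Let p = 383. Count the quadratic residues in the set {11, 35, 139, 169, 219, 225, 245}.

(11/383) = -1 → non-residue.
(35/383) = -1 → non-residue.
(139/383) = +1 → QR.
(169/383) = +1 → QR.
(219/383) = +1 → QR.
(225/383) = +1 → QR.
(245/383) = -1 → non-residue.
Total quadratic residues among the 7: 4.

4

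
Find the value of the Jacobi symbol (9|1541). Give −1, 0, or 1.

1

Reciprocity: 9 ≡ 1 and 1541 ≡ 1 (mod 4), so (9/1541) = +(1541/9).
Reduce top mod 9: now compute (2/9).
Pull out 2: since 9 ≡ 1 (mod 8), (2/9) = +1.
Reached (1/9) = 1. Collecting the sign flips along the way, the symbol is +1.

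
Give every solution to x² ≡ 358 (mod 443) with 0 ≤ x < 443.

Since 443 ≡ 3 (mod 4), a square root of 358 is 358^((443+1)/4) = 358^111 mod 443.
Repeated squaring: 358^2≡137, 358^4≡163, 358^8≡432, 358^16≡121, 358^32≡22, 358^64≡41 (mod 443).
358^111 = 358^(64+32+8+4+2+1) ≡ 144 (mod 443).
Check: 144² = 20736 ≡ 358 (mod 443). The two roots are 144 and 299.

144, 299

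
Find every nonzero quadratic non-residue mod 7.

3 5 6

Square k = 1,…,3 (k and 7−k give the same square):
1²=1, 2²=4, 3²≡2 (mod 7).
The residues are {1, 2, 4}; the non-residues are the remaining 3 nonzero classes.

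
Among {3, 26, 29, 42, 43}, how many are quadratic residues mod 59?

(3/59) = +1 → QR.
(26/59) = +1 → QR.
(29/59) = +1 → QR.
(42/59) = -1 → non-residue.
(43/59) = -1 → non-residue.
Total quadratic residues among the 5: 3.

3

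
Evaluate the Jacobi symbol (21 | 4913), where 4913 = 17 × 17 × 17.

1

Reciprocity: 21 ≡ 1 and 4913 ≡ 1 (mod 4), so (21/4913) = +(4913/21).
Reduce top mod 21: now compute (20/21).
Pull out 2^2: since 21 ≡ 5 (mod 8), (2/21) = -1, so (2/21)^2 = +1.
Reciprocity: 5 ≡ 1 and 21 ≡ 1 (mod 4), so (5/21) = +(21/5).
Reduce top mod 5: now compute (1/5).
Reached (1/5) = 1. Collecting the sign flips along the way, the symbol is +1.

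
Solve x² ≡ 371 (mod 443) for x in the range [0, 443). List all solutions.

Since 443 ≡ 3 (mod 4), a square root of 371 is 371^((443+1)/4) = 371^111 mod 443.
Repeated squaring: 371^2≡311, 371^4≡147, 371^8≡345, 371^16≡301, 371^32≡229, 371^64≡167 (mod 443).
371^111 = 371^(64+32+8+4+2+1) ≡ 126 (mod 443).
Check: 126² = 15876 ≡ 371 (mod 443). The two roots are 126 and 317.

126, 317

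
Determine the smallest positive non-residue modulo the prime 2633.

(2/2633) = +1, so 2 is a residue.
(3/2633) = −1, so 3 is the smallest positive non-residue mod 2633.

3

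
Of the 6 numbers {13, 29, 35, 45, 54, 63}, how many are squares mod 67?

(13/67) = -1 → non-residue.
(29/67) = +1 → QR.
(35/67) = +1 → QR.
(45/67) = -1 → non-residue.
(54/67) = +1 → QR.
(63/67) = -1 → non-residue.
Total quadratic residues among the 6: 3.

3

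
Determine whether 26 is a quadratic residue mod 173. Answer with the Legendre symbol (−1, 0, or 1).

-1

Pull out 2: since 173 ≡ 5 (mod 8), (2/173) = -1.
Reciprocity: 13 ≡ 1 and 173 ≡ 1 (mod 4), so (13/173) = +(173/13).
Reduce top mod 13: now compute (4/13).
Pull out 2^2: since 13 ≡ 5 (mod 8), (2/13) = -1, so (2/13)^2 = +1.
Reached (1/13) = 1. Collecting the sign flips along the way, the symbol is -1.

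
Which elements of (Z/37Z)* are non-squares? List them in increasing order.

2 5 6 8 13 14 15 17 18 19 20 22 23 24 29 31 32 35

Square k = 1,…,18 (k and 37−k give the same square):
1²=1, 2²=4, 3²=9, 4²=16, 5²=25, 6²=36, 7²≡12, 8²≡27, 9²≡7, 10²≡26, 11²≡10, 12²≡33, 13²≡21, 14²≡11, 15²≡3, 16²≡34, 17²≡30, 18²≡28 (mod 37).
The residues are {1, 3, 4, 7, 9, 10, 11, 12, 16, 21, 25, 26, 27, 28, 30, 33, 34, 36}; the non-residues are the remaining 18 nonzero classes.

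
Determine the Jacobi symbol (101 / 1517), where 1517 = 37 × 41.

Reciprocity: 101 ≡ 1 and 1517 ≡ 1 (mod 4), so (101/1517) = +(1517/101).
Reduce top mod 101: now compute (2/101).
Pull out 2: since 101 ≡ 5 (mod 8), (2/101) = -1.
Reached (1/101) = 1. Collecting the sign flips along the way, the symbol is -1.

-1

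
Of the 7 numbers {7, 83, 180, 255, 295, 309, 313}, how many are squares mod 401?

5

(7/401) = +1 → QR.
(83/401) = +1 → QR.
(180/401) = +1 → QR.
(255/401) = +1 → QR.
(295/401) = -1 → non-residue.
(309/401) = -1 → non-residue.
(313/401) = +1 → QR.
Total quadratic residues among the 7: 5.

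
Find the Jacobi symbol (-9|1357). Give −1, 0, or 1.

First reduce: -9 ≡ 1348 (mod 1357).
Pull out 2^2: since 1357 ≡ 5 (mod 8), (2/1357) = -1, so (2/1357)^2 = +1.
Reciprocity: 337 ≡ 1 and 1357 ≡ 1 (mod 4), so (337/1357) = +(1357/337).
Reduce top mod 337: now compute (9/337).
Reciprocity: 9 ≡ 1 and 337 ≡ 1 (mod 4), so (9/337) = +(337/9).
Reduce top mod 9: now compute (4/9).
Pull out 2^2: since 9 ≡ 1 (mod 8), (2/9) = +1, so (2/9)^2 = +1.
Reached (1/9) = 1. Collecting the sign flips along the way, the symbol is +1.

1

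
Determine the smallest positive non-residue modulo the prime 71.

(2/71) = +1, so 2 is a residue.
(3/71) = +1, so 3 is a residue.
(4/71) = +1, so 4 is a residue.
(5/71) = +1, so 5 is a residue.
(6/71) = +1, so 6 is a residue.
(7/71) = −1, so 7 is the smallest positive non-residue mod 71.

7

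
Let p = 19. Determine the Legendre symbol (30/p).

1

Euler's criterion: (30/19) ≡ 11^9 (mod 19).
11^2 ≡ 7 (mod 19)
11^4 ≡ 11 (mod 19)
11^8 ≡ 7 (mod 19)
11^9 = 11^(8+1) ≡ 1 (mod 19).
Result is 1, so (30/19) = 1.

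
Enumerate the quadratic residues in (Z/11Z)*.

Square k = 1,…,5 (k and 11−k give the same square):
1²=1, 2²=4, 3²=9, 4²≡5, 5²≡3 (mod 11).
So the quadratic residues mod 11 are {1, 3, 4, 5, 9}.

1 3 4 5 9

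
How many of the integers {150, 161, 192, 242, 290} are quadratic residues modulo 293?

2

(150/293) = +1 → QR.
(161/293) = +1 → QR.
(192/293) = -1 → non-residue.
(242/293) = -1 → non-residue.
(290/293) = -1 → non-residue.
Total quadratic residues among the 5: 2.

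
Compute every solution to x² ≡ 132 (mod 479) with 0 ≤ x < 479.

236, 243

Since 479 ≡ 3 (mod 4), a square root of 132 is 132^((479+1)/4) = 132^120 mod 479.
Repeated squaring: 132^2≡180, 132^4≡307, 132^8≡365, 132^16≡63, 132^32≡137, 132^64≡88 (mod 479).
132^120 = 132^(64+32+16+8) ≡ 243 (mod 479).
Check: 243² = 59049 ≡ 132 (mod 479). The two roots are 236 and 243.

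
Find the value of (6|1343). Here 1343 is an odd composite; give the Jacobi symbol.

Pull out 2: since 1343 ≡ 7 (mod 8), (2/1343) = +1.
Reciprocity: 3 ≡ 3 and 1343 ≡ 3 (mod 4), so (3/1343) = −(1343/3).
Reduce top mod 3: now compute (2/3).
Pull out 2: since 3 ≡ 3 (mod 8), (2/3) = -1.
Reached (1/3) = 1. Collecting the sign flips along the way, the symbol is +1.

1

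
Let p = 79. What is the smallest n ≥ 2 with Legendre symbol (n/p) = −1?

(2/79) = +1, so 2 is a residue.
(3/79) = −1, so 3 is the smallest positive non-residue mod 79.

3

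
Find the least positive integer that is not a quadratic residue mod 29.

(2/29) = −1, so 2 is the smallest positive non-residue mod 29.

2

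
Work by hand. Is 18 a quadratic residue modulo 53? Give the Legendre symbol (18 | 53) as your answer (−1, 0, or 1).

Pull out 2: since 53 ≡ 5 (mod 8), (2/53) = -1.
Reciprocity: 9 ≡ 1 and 53 ≡ 1 (mod 4), so (9/53) = +(53/9).
Reduce top mod 9: now compute (8/9).
Pull out 2^3: since 9 ≡ 1 (mod 8), (2/9) = +1, so (2/9)^3 = +1.
Reached (1/9) = 1. Collecting the sign flips along the way, the symbol is -1.

-1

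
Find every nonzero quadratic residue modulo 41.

1, 2, 4, 5, 8, 9, 10, 16, 18, 20, 21, 23, 25, 31, 32, 33, 36, 37, 39, 40

Square k = 1,…,20 (k and 41−k give the same square):
1²=1, 2²=4, 3²=9, 4²=16, 5²=25, 6²=36, 7²≡8, 8²≡23, 9²≡40, 10²≡18, 11²≡39, 12²≡21, 13²≡5, 14²≡32, 15²≡20, 16²≡10, 17²≡2, 18²≡37, 19²≡33, 20²≡31 (mod 41).
So the quadratic residues mod 41 are {1, 2, 4, 5, 8, 9, 10, 16, 18, 20, 21, 23, 25, 31, 32, 33, 36, 37, 39, 40}.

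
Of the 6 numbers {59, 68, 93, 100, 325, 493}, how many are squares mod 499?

1

(59/499) = -1 → non-residue.
(68/499) = -1 → non-residue.
(93/499) = -1 → non-residue.
(100/499) = +1 → QR.
(325/499) = -1 → non-residue.
(493/499) = -1 → non-residue.
Total quadratic residues among the 6: 1.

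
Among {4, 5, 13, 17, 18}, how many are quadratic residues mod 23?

3

(4/23) = +1 → QR.
(5/23) = -1 → non-residue.
(13/23) = +1 → QR.
(17/23) = -1 → non-residue.
(18/23) = +1 → QR.
Total quadratic residues among the 5: 3.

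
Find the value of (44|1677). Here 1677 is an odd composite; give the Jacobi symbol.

1

Pull out 2^2: since 1677 ≡ 5 (mod 8), (2/1677) = -1, so (2/1677)^2 = +1.
Reciprocity: 11 ≡ 3 and 1677 ≡ 1 (mod 4), so (11/1677) = +(1677/11).
Reduce top mod 11: now compute (5/11).
Reciprocity: 5 ≡ 1 and 11 ≡ 3 (mod 4), so (5/11) = +(11/5).
Reduce top mod 5: now compute (1/5).
Reached (1/5) = 1. Collecting the sign flips along the way, the symbol is +1.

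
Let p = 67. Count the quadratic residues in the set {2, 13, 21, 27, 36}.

(2/67) = -1 → non-residue.
(13/67) = -1 → non-residue.
(21/67) = +1 → QR.
(27/67) = -1 → non-residue.
(36/67) = +1 → QR.
Total quadratic residues among the 5: 2.

2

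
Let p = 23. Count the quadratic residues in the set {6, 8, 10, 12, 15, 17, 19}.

(6/23) = +1 → QR.
(8/23) = +1 → QR.
(10/23) = -1 → non-residue.
(12/23) = +1 → QR.
(15/23) = -1 → non-residue.
(17/23) = -1 → non-residue.
(19/23) = -1 → non-residue.
Total quadratic residues among the 7: 3.

3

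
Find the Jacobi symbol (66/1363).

1

Pull out 2: since 1363 ≡ 3 (mod 8), (2/1363) = -1.
Reciprocity: 33 ≡ 1 and 1363 ≡ 3 (mod 4), so (33/1363) = +(1363/33).
Reduce top mod 33: now compute (10/33).
Pull out 2: since 33 ≡ 1 (mod 8), (2/33) = +1.
Reciprocity: 5 ≡ 1 and 33 ≡ 1 (mod 4), so (5/33) = +(33/5).
Reduce top mod 5: now compute (3/5).
Reciprocity: 3 ≡ 3 and 5 ≡ 1 (mod 4), so (3/5) = +(5/3).
Reduce top mod 3: now compute (2/3).
Pull out 2: since 3 ≡ 3 (mod 8), (2/3) = -1.
Reached (1/3) = 1. Collecting the sign flips along the way, the symbol is +1.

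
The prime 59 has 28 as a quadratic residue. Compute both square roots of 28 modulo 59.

21, 38

Since 59 ≡ 3 (mod 4), a square root of 28 is 28^((59+1)/4) = 28^15 mod 59.
Repeated squaring: 28^2≡17, 28^4≡53, 28^8≡36 (mod 59).
28^15 = 28^(8+4+2+1) ≡ 21 (mod 59).
Check: 21² = 441 ≡ 28 (mod 59). The two roots are 21 and 38.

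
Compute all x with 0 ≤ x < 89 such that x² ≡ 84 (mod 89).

23, 66

89 ≡ 1 (mod 4), so we find a root by search.
Trying successive values, 23² = 529 ≡ 84 (mod 89). The other root is 89 − 23 = 66.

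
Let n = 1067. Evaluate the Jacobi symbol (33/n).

0

Reciprocity: 33 ≡ 1 and 1067 ≡ 3 (mod 4), so (33/1067) = +(1067/33).
Reduce top mod 33: now compute (11/33).
Reciprocity: 11 ≡ 3 and 33 ≡ 1 (mod 4), so (11/33) = +(33/11).
Reduce top mod 11: now compute (0/11).
Top reduces to 0: gcd > 1, so the symbol is 0.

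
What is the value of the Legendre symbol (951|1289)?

1

Reciprocity: 951 ≡ 3 and 1289 ≡ 1 (mod 4), so (951/1289) = +(1289/951).
Reduce top mod 951: now compute (338/951).
Pull out 2: since 951 ≡ 7 (mod 8), (2/951) = +1.
Reciprocity: 169 ≡ 1 and 951 ≡ 3 (mod 4), so (169/951) = +(951/169).
Reduce top mod 169: now compute (106/169).
Pull out 2: since 169 ≡ 1 (mod 8), (2/169) = +1.
Reciprocity: 53 ≡ 1 and 169 ≡ 1 (mod 4), so (53/169) = +(169/53).
Reduce top mod 53: now compute (10/53).
Pull out 2: since 53 ≡ 5 (mod 8), (2/53) = -1.
Reciprocity: 5 ≡ 1 and 53 ≡ 1 (mod 4), so (5/53) = +(53/5).
Reduce top mod 5: now compute (3/5).
Reciprocity: 3 ≡ 3 and 5 ≡ 1 (mod 4), so (3/5) = +(5/3).
Reduce top mod 3: now compute (2/3).
Pull out 2: since 3 ≡ 3 (mod 8), (2/3) = -1.
Reached (1/3) = 1. Collecting the sign flips along the way, the symbol is +1.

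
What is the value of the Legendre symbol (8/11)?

Euler's criterion: (8/11) ≡ 8^5 (mod 11).
8^2 ≡ 9 (mod 11)
8^4 ≡ 4 (mod 11)
8^5 = 8^(4+1) ≡ 10 (mod 11).
Result is 10 ≡ −1, so (8/11) = −1.

-1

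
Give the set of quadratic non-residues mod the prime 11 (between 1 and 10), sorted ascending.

2 6 7 8 10

Square k = 1,…,5 (k and 11−k give the same square):
1²=1, 2²=4, 3²=9, 4²≡5, 5²≡3 (mod 11).
The residues are {1, 3, 4, 5, 9}; the non-residues are the remaining 5 nonzero classes.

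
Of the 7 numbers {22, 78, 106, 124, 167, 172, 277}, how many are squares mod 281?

6

(22/281) = -1 → non-residue.
(78/281) = +1 → QR.
(106/281) = +1 → QR.
(124/281) = +1 → QR.
(167/281) = +1 → QR.
(172/281) = +1 → QR.
(277/281) = +1 → QR.
Total quadratic residues among the 7: 6.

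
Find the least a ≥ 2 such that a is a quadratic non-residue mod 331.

(2/331) = −1, so 2 is the smallest positive non-residue mod 331.

2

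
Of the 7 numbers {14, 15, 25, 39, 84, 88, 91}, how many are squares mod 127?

4

(14/127) = -1 → non-residue.
(15/127) = +1 → QR.
(25/127) = +1 → QR.
(39/127) = -1 → non-residue.
(84/127) = +1 → QR.
(88/127) = +1 → QR.
(91/127) = -1 → non-residue.
Total quadratic residues among the 7: 4.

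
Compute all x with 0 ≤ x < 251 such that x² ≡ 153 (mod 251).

116, 135

Since 251 ≡ 3 (mod 4), a square root of 153 is 153^((251+1)/4) = 153^63 mod 251.
Repeated squaring: 153^2≡66, 153^4≡89, 153^8≡140, 153^16≡22, 153^32≡233 (mod 251).
153^63 = 153^(32+16+8+4+2+1) ≡ 135 (mod 251).
Check: 135² = 18225 ≡ 153 (mod 251). The two roots are 116 and 135.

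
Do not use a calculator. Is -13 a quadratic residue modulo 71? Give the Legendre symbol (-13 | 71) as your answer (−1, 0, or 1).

1

Euler's criterion: (-13/71) ≡ 58^35 (mod 71).
58^2 ≡ 27 (mod 71)
58^4 ≡ 19 (mod 71)
58^8 ≡ 6 (mod 71)
58^16 ≡ 36 (mod 71)
58^32 ≡ 18 (mod 71)
58^35 = 58^(32+2+1) ≡ 1 (mod 71).
Result is 1, so (-13/71) = 1.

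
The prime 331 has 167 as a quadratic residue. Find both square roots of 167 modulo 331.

Since 331 ≡ 3 (mod 4), a square root of 167 is 167^((331+1)/4) = 167^83 mod 331.
Repeated squaring: 167^2≡85, 167^4≡274, 167^8≡270, 167^16≡80, 167^32≡111, 167^64≡74 (mod 331).
167^83 = 167^(64+16+2+1) ≡ 120 (mod 331).
Check: 120² = 14400 ≡ 167 (mod 331). The two roots are 120 and 211.

120, 211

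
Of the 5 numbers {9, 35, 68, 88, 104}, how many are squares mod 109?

(9/109) = +1 → QR.
(35/109) = +1 → QR.
(68/109) = -1 → non-residue.
(88/109) = +1 → QR.
(104/109) = +1 → QR.
Total quadratic residues among the 5: 4.

4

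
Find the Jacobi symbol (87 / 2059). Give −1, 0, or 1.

Reciprocity: 87 ≡ 3 and 2059 ≡ 3 (mod 4), so (87/2059) = −(2059/87).
Reduce top mod 87: now compute (58/87).
Pull out 2: since 87 ≡ 7 (mod 8), (2/87) = +1.
Reciprocity: 29 ≡ 1 and 87 ≡ 3 (mod 4), so (29/87) = +(87/29).
Reduce top mod 29: now compute (0/29).
Top reduces to 0: gcd > 1, so the symbol is 0.

0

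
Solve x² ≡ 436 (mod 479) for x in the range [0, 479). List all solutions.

Since 479 ≡ 3 (mod 4), a square root of 436 is 436^((479+1)/4) = 436^120 mod 479.
Repeated squaring: 436^2≡412, 436^4≡178, 436^8≡70, 436^16≡110, 436^32≡125, 436^64≡297 (mod 479).
436^120 = 436^(64+32+16+8) ≡ 90 (mod 479).
Check: 90² = 8100 ≡ 436 (mod 479). The two roots are 90 and 389.

90, 389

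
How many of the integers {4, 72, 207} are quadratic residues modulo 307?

(4/307) = +1 → QR.
(72/307) = -1 → non-residue.
(207/307) = -1 → non-residue.
Total quadratic residues among the 3: 1.

1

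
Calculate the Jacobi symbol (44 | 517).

0

Pull out 2^2: since 517 ≡ 5 (mod 8), (2/517) = -1, so (2/517)^2 = +1.
Reciprocity: 11 ≡ 3 and 517 ≡ 1 (mod 4), so (11/517) = +(517/11).
Reduce top mod 11: now compute (0/11).
Top reduces to 0: gcd > 1, so the symbol is 0.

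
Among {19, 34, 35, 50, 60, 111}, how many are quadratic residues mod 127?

5

(19/127) = +1 → QR.
(34/127) = +1 → QR.
(35/127) = +1 → QR.
(50/127) = +1 → QR.
(60/127) = +1 → QR.
(111/127) = -1 → non-residue.
Total quadratic residues among the 6: 5.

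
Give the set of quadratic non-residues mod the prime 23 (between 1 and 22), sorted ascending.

Square k = 1,…,11 (k and 23−k give the same square):
1²=1, 2²=4, 3²=9, 4²=16, 5²≡2, 6²≡13, 7²≡3, 8²≡18, 9²≡12, 10²≡8, 11²≡6 (mod 23).
The residues are {1, 2, 3, 4, 6, 8, 9, 12, 13, 16, 18}; the non-residues are the remaining 11 nonzero classes.

5 7 10 11 14 15 17 19 20 21 22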